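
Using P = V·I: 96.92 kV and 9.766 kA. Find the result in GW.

0.94652072 GW

96.92 × 10^3 × 9.766 × 10^3 = 946.52072 × 10^6 W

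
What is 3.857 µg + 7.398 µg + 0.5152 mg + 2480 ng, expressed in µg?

In µg:
  3.857 µg → 3.857
  7.398 µg → 7.398
  0.5152 mg = 0.5152 × 10^3 µg = 515.2
  2480 ng = 2480 × 10^-3 µg = 2.48
Sum: 3.857 + 7.398 + 515.2 + 2.48 = 528.935

528.935 µg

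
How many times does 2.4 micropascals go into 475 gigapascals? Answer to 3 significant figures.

198000000000000000

(475e9) / (2.4e-6) = 197.9e15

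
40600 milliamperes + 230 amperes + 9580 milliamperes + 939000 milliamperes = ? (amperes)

1219.18 amperes

In amperes:
  40600 milliamperes = 40600 × 10^-3 amperes = 40.6
  230 amperes → 230
  9580 milliamperes = 9580 × 10^-3 amperes = 9.58
  939000 milliamperes = 939000 × 10^-3 amperes = 939
Sum: 40.6 + 230 + 9.58 + 939 = 1219.18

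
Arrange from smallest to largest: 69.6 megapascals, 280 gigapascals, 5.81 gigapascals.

69.6 megapascals = 69600000 pascals
280 gigapascals = 280000000000 pascals
5.81 gigapascals = 5810000000 pascals

69.6 megapascals < 5.81 gigapascals < 280 gigapascals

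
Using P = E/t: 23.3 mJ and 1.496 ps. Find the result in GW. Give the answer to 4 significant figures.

(23.3 × 10⁻³) / (1.496 × 10⁻¹²) = 15.5749 × 10⁹ W

15.57 GW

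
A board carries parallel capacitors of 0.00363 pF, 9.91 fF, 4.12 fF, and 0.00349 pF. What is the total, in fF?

21.15 fF

In fF:
  0.00363 pF = 0.00363e3 fF = 3.63
  9.91 fF → 9.91
  4.12 fF → 4.12
  0.00349 pF = 0.00349e3 fF = 3.49
Sum: 3.63 + 9.91 + 4.12 + 3.49 = 21.15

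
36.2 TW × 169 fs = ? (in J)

36.2 × 10^12 × 169 × 10^-15 = 6117.8 × 10^-3 J

6.1178 J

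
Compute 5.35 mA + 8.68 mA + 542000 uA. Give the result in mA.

In mA:
  5.35 mA → 5.35
  8.68 mA → 8.68
  542000 uA = 542000 × 10⁻³ mA = 542
Sum: 5.35 + 8.68 + 542 = 556.03

556.03 mA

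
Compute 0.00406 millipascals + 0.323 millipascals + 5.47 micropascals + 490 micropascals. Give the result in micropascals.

In micropascals:
  0.00406 millipascals = 0.00406 × 10^3 micropascals = 4.06
  0.323 millipascals = 0.323 × 10^3 micropascals = 323
  5.47 micropascals → 5.47
  490 micropascals → 490
Sum: 4.06 + 323 + 5.47 + 490 = 822.53

822.53 micropascals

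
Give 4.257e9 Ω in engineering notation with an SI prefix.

= 4.257e9 Ω; 1e9 is giga.

4.257 GΩ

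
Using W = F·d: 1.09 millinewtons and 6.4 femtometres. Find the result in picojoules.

0.000006976 picojoules

1.09 × 10^-3 × 6.4 × 10^-15 = 6.976 × 10^-18 J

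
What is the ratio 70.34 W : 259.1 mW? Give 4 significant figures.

271.5

(70.34) / (259.1 × 10^-3) = 0.27148 × 10^3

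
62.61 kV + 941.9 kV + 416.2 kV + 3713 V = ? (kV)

In kV:
  62.61 kV → 62.61
  941.9 kV → 941.9
  416.2 kV → 416.2
  3713 V = 3713e-3 kV = 3.713
Sum: 62.61 + 941.9 + 416.2 + 3.713 = 1424.423

1424.423 kV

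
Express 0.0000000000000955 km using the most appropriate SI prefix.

= 95.5e-12 m; 1e-12 is pico.

95.5 pm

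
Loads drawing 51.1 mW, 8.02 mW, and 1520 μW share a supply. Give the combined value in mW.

In mW:
  51.1 mW → 51.1
  8.02 mW → 8.02
  1520 μW = 1520e-3 mW = 1.52
Sum: 51.1 + 8.02 + 1.52 = 60.64

60.64 mW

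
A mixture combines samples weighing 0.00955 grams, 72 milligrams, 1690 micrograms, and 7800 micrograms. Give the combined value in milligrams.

91.04 milligrams

In milligrams:
  0.00955 grams = 0.00955 × 10^3 milligrams = 9.55
  72 milligrams → 72
  1690 micrograms = 1690 × 10^-3 milligrams = 1.69
  7800 micrograms = 7800 × 10^-3 milligrams = 7.8
Sum: 9.55 + 72 + 1.69 + 7.8 = 91.04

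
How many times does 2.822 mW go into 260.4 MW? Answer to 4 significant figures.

92270000000

(260.4e6) / (2.822e-3) = 92.275e9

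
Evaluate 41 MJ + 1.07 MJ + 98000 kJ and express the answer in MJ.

In MJ:
  41 MJ → 41
  1.07 MJ → 1.07
  98000 kJ = 98000 × 10⁻³ MJ = 98
Sum: 41 + 1.07 + 98 = 140.07

140.07 MJ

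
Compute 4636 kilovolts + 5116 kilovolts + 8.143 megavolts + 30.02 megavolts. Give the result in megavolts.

47.915 megavolts

In megavolts:
  4636 kilovolts = 4636 × 10^-3 megavolts = 4.636
  5116 kilovolts = 5116 × 10^-3 megavolts = 5.116
  8.143 megavolts → 8.143
  30.02 megavolts → 30.02
Sum: 4.636 + 5.116 + 8.143 + 30.02 = 47.915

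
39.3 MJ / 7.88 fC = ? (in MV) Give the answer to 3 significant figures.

4990000000000000 MV

(39.3 × 10^6) / (7.88 × 10^-15) = 4.9873 × 10^21 V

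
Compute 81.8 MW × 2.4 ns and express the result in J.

81.8 × 10^6 × 2.4 × 10^-9 = 196.32 × 10^-3 J

0.19632 J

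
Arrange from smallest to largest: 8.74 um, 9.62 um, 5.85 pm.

5.85 pm < 8.74 um < 9.62 um

8.74 um = 0.00000874 m
9.62 um = 0.00000962 m
5.85 pm = 0.00000000000585 m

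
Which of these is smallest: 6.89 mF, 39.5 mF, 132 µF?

132 µF

6.89 mF = 0.00689 F
39.5 mF = 0.0395 F
132 µF = 0.000132 F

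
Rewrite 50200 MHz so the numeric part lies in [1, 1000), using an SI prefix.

50.2 GHz

= 50.2e9 Hz; 1e9 is giga.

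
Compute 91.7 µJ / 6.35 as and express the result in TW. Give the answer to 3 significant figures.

(91.7 × 10⁻⁶) / (6.35 × 10⁻¹⁸) = 14.441 × 10¹² W

14.4 TW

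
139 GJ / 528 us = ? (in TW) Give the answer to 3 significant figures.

263 TW

(139 × 10⁹) / (528 × 10⁻⁶) = 0.26326 × 10¹⁵ W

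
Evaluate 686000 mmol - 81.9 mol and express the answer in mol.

604.1 mol

In mol:
  686000 mmol = 686000e-3 mol = 686
  81.9 mol → 81.9
Difference: 686 - 81.9 = 604.1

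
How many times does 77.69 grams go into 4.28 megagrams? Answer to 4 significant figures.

(4.28 × 10^6) / (77.69) = 0.055091 × 10^6

55090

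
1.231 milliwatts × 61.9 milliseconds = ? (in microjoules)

76.1989 microjoules

1.231 × 10⁻³ × 61.9 × 10⁻³ = 76.1989 × 10⁻⁶ J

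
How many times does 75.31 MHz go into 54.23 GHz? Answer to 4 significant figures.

720.1

(54.23 × 10⁹) / (75.31 × 10⁶) = 0.72009 × 10³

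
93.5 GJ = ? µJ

giga = 1e9, micro = 1e-6; factor is 1e15.
93.5 × 1e15 = 93500000000000000

93500000000000000 µJ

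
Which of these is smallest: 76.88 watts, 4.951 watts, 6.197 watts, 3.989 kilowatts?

4.951 watts

76.88 watts = 76.88 watts
4.951 watts = 4.951 watts
6.197 watts = 6.197 watts
3.989 kilowatts = 3989 watts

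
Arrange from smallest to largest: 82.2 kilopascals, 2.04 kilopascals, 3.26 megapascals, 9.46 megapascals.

2.04 kilopascals < 82.2 kilopascals < 3.26 megapascals < 9.46 megapascals

82.2 kilopascals = 82200 pascals
2.04 kilopascals = 2040 pascals
3.26 megapascals = 3260000 pascals
9.46 megapascals = 9460000 pascals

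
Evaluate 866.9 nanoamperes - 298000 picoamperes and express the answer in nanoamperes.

568.9 nanoamperes

In nanoamperes:
  866.9 nanoamperes → 866.9
  298000 picoamperes = 298000e-3 nanoamperes = 298
Difference: 866.9 - 298 = 568.9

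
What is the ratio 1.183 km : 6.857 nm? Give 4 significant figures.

(1.183 × 10³) / (6.857 × 10⁻⁹) = 0.17252 × 10¹²

172500000000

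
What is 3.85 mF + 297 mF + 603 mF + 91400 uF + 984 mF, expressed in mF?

1979.25 mF

In mF:
  3.85 mF → 3.85
  297 mF → 297
  603 mF → 603
  91400 uF = 91400e-3 mF = 91.4
  984 mF → 984
Sum: 3.85 + 297 + 603 + 91.4 + 984 = 1979.25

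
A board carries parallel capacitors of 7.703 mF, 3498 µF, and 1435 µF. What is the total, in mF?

In mF:
  7.703 mF → 7.703
  3498 µF = 3498e-3 mF = 3.498
  1435 µF = 1435e-3 mF = 1.435
Sum: 7.703 + 3.498 + 1.435 = 12.636

12.636 mF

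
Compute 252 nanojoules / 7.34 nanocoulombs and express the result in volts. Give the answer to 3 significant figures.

34.3 volts

(252e-9) / (7.34e-9) = 34.332 V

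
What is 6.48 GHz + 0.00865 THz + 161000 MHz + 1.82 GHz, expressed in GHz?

In GHz:
  6.48 GHz → 6.48
  0.00865 THz = 0.00865e3 GHz = 8.65
  161000 MHz = 161000e-3 GHz = 161
  1.82 GHz → 1.82
Sum: 6.48 + 8.65 + 161 + 1.82 = 177.95

177.95 GHz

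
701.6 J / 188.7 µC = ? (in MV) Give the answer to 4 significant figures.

(701.6) / (188.7e-6) = 3.71807e6 V

3.718 MV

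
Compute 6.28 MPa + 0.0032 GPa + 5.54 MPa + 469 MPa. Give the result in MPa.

484.02 MPa

In MPa:
  6.28 MPa → 6.28
  0.0032 GPa = 0.0032e3 MPa = 3.2
  5.54 MPa → 5.54
  469 MPa → 469
Sum: 6.28 + 3.2 + 5.54 + 469 = 484.02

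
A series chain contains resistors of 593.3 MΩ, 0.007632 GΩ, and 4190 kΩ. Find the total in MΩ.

In MΩ:
  593.3 MΩ → 593.3
  0.007632 GΩ = 0.007632e3 MΩ = 7.632
  4190 kΩ = 4190e-3 MΩ = 4.19
Sum: 593.3 + 7.632 + 4.19 = 605.122

605.122 MΩ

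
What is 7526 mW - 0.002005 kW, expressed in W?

5.521 W

In W:
  7526 mW = 7526e-3 W = 7.526
  0.002005 kW = 0.002005e3 W = 2.005
Difference: 7.526 - 2.005 = 5.521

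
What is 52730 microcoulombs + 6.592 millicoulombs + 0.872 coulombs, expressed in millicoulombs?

In millicoulombs:
  52730 microcoulombs = 52730e-3 millicoulombs = 52.73
  6.592 millicoulombs → 6.592
  0.872 coulombs = 0.872e3 millicoulombs = 872
Sum: 52.73 + 6.592 + 872 = 931.322

931.322 millicoulombs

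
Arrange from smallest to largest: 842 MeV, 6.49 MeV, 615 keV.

842 MeV = 842000000 eV
6.49 MeV = 6490000 eV
615 keV = 615000 eV

615 keV < 6.49 MeV < 842 MeV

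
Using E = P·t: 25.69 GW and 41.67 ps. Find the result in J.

1.0705023 J

25.69 × 10⁹ × 41.67 × 10⁻¹² = 1070.5023 × 10⁻³ J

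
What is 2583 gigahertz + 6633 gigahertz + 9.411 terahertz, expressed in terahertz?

18.627 terahertz

In terahertz:
  2583 gigahertz = 2583 × 10^-3 terahertz = 2.583
  6633 gigahertz = 6633 × 10^-3 terahertz = 6.633
  9.411 terahertz → 9.411
Sum: 2.583 + 6.633 + 9.411 = 18.627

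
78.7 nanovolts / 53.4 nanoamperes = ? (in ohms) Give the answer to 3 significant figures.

(78.7 × 10⁻⁹) / (53.4 × 10⁻⁹) = 1.4738 Ω

1.47 ohms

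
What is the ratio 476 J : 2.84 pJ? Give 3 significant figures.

168000000000000

(476) / (2.84e-12) = 167.6e12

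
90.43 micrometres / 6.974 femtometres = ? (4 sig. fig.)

(90.43 × 10⁻⁶) / (6.974 × 10⁻¹⁵) = 12.967 × 10⁹

12970000000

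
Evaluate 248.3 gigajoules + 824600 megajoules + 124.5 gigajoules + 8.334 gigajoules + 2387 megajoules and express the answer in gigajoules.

1208.121 gigajoules

In gigajoules:
  248.3 gigajoules → 248.3
  824600 megajoules = 824600 × 10⁻³ gigajoules = 824.6
  124.5 gigajoules → 124.5
  8.334 gigajoules → 8.334
  2387 megajoules = 2387 × 10⁻³ gigajoules = 2.387
Sum: 248.3 + 824.6 + 124.5 + 8.334 + 2.387 = 1208.121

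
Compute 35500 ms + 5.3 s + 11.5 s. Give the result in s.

52.3 s

In s:
  35500 ms = 35500 × 10^-3 s = 35.5
  5.3 s → 5.3
  11.5 s → 11.5
Sum: 35.5 + 5.3 + 11.5 = 52.3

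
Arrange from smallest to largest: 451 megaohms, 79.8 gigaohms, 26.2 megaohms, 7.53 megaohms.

7.53 megaohms < 26.2 megaohms < 451 megaohms < 79.8 gigaohms

451 megaohms = 451000000 ohms
79.8 gigaohms = 79800000000 ohms
26.2 megaohms = 26200000 ohms
7.53 megaohms = 7530000 ohms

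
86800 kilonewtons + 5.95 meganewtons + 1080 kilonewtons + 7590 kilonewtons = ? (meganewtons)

101.42 meganewtons

In meganewtons:
  86800 kilonewtons = 86800 × 10^-3 meganewtons = 86.8
  5.95 meganewtons → 5.95
  1080 kilonewtons = 1080 × 10^-3 meganewtons = 1.08
  7590 kilonewtons = 7590 × 10^-3 meganewtons = 7.59
Sum: 86.8 + 5.95 + 1.08 + 7.59 = 101.42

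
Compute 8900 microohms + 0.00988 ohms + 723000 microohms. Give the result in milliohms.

741.78 milliohms

In milliohms:
  8900 microohms = 8900 × 10⁻³ milliohms = 8.9
  0.00988 ohms = 0.00988 × 10³ milliohms = 9.88
  723000 microohms = 723000 × 10⁻³ milliohms = 723
Sum: 8.9 + 9.88 + 723 = 741.78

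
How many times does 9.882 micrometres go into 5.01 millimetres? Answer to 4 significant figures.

507.0

(5.01e-3) / (9.882e-6) = 0.50698e3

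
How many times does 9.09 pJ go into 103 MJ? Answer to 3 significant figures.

11300000000000000000

(103e6) / (9.09e-12) = 11.33e18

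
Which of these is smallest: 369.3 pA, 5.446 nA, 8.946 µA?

369.3 pA

369.3 pA = 0.0000000003693 A
5.446 nA = 0.000000005446 A
8.946 µA = 0.000008946 A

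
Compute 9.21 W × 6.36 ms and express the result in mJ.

9.21 × 6.36 × 10^-3 = 58.5756 × 10^-3 J

58.5756 mJ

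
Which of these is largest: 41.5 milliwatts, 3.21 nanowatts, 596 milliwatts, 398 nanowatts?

596 milliwatts

41.5 milliwatts = 0.0415 watts
3.21 nanowatts = 0.00000000321 watts
596 milliwatts = 0.596 watts
398 nanowatts = 0.000000398 watts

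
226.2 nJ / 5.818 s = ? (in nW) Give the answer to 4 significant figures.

(226.2e-9) / (5.818) = 38.8793e-9 W

38.88 nW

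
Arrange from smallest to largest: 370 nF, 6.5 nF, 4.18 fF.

370 nF = 0.00000037 F
6.5 nF = 0.0000000065 F
4.18 fF = 0.00000000000000418 F

4.18 fF < 6.5 nF < 370 nF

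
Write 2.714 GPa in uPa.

giga = 10⁹, micro = 10⁻⁶; factor is 10¹⁵.
2.714 × 10¹⁵ = 2714000000000000

2714000000000000 uPa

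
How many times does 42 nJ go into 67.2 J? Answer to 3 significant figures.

1600000000

(67.2) / (42 × 10⁻⁹) = 1.6 × 10⁹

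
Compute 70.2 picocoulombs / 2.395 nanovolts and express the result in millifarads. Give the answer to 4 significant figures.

29.31 millifarads

(70.2 × 10⁻¹²) / (2.395 × 10⁻⁹) = 29.3111 × 10⁻³ F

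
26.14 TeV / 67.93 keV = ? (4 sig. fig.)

(26.14 × 10¹²) / (67.93 × 10³) = 0.38481 × 10⁹

384800000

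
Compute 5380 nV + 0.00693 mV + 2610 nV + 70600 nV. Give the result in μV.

85.52 μV

In μV:
  5380 nV = 5380e-3 μV = 5.38
  0.00693 mV = 0.00693e3 μV = 6.93
  2610 nV = 2610e-3 μV = 2.61
  70600 nV = 70600e-3 μV = 70.6
Sum: 5.38 + 6.93 + 2.61 + 70.6 = 85.52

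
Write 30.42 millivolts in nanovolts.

milli = 1e-3, nano = 1e-9; factor is 1e6.
30.42 × 1e6 = 30420000

30420000 nanovolts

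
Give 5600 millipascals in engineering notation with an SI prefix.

5.6 pascals

= 5.6 pascals; mantissa already in [1, 1000).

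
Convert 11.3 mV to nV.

11300000 nV

milli = 1e-3, nano = 1e-9; factor is 1e6.
11.3 × 1e6 = 11300000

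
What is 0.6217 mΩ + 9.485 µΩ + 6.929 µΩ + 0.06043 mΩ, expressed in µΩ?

698.544 µΩ

In µΩ:
  0.6217 mΩ = 0.6217 × 10³ µΩ = 621.7
  9.485 µΩ → 9.485
  6.929 µΩ → 6.929
  0.06043 mΩ = 0.06043 × 10³ µΩ = 60.43
Sum: 621.7 + 9.485 + 6.929 + 60.43 = 698.544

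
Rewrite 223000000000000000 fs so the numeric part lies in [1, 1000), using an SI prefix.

= 223 s; mantissa already in [1, 1000).

223 s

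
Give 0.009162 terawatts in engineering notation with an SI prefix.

= 9.162 × 10⁹ watts; 10⁹ is giga.

9.162 gigawatts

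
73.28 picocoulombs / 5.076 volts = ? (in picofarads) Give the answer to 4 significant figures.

14.44 picofarads

(73.28e-12) / (5.076) = 14.4366e-12 F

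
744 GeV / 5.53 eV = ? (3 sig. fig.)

135000000000

(744 × 10^9) / (5.53) = 134.5 × 10^9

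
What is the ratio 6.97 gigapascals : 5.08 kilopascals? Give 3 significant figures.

1370000

(6.97 × 10⁹) / (5.08 × 10³) = 1.372 × 10⁶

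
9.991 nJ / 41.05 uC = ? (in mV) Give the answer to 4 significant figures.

(9.991 × 10^-9) / (41.05 × 10^-6) = 0.243386 × 10^-3 V

0.2434 mV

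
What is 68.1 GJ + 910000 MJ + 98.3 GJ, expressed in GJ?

1076.4 GJ

In GJ:
  68.1 GJ → 68.1
  910000 MJ = 910000e-3 GJ = 910
  98.3 GJ → 98.3
Sum: 68.1 + 910 + 98.3 = 1076.4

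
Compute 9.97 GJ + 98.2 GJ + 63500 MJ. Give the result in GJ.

171.67 GJ

In GJ:
  9.97 GJ → 9.97
  98.2 GJ → 98.2
  63500 MJ = 63500 × 10^-3 GJ = 63.5
Sum: 9.97 + 98.2 + 63.5 = 171.67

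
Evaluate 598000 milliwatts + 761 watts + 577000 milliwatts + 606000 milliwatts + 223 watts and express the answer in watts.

2765 watts

In watts:
  598000 milliwatts = 598000 × 10⁻³ watts = 598
  761 watts → 761
  577000 milliwatts = 577000 × 10⁻³ watts = 577
  606000 milliwatts = 606000 × 10⁻³ watts = 606
  223 watts → 223
Sum: 598 + 761 + 577 + 606 + 223 = 2765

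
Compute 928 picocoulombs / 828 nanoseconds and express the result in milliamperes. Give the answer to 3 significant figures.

1.12 milliamperes

(928 × 10⁻¹²) / (828 × 10⁻⁹) = 1.1208 × 10⁻³ A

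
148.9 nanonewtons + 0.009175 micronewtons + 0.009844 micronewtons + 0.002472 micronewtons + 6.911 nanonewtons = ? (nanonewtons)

In nanonewtons:
  148.9 nanonewtons → 148.9
  0.009175 micronewtons = 0.009175 × 10^3 nanonewtons = 9.175
  0.009844 micronewtons = 0.009844 × 10^3 nanonewtons = 9.844
  0.002472 micronewtons = 0.002472 × 10^3 nanonewtons = 2.472
  6.911 nanonewtons → 6.911
Sum: 148.9 + 9.175 + 9.844 + 2.472 + 6.911 = 177.302

177.302 nanonewtons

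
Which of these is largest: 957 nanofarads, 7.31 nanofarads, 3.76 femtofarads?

957 nanofarads

957 nanofarads = 0.000000957 farads
7.31 nanofarads = 0.00000000731 farads
3.76 femtofarads = 0.00000000000000376 farads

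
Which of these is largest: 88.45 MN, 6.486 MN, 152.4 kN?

88.45 MN

88.45 MN = 88450000 N
6.486 MN = 6486000 N
152.4 kN = 152400 N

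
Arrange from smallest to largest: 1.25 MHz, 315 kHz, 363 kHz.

315 kHz < 363 kHz < 1.25 MHz

1.25 MHz = 1250000 Hz
315 kHz = 315000 Hz
363 kHz = 363000 Hz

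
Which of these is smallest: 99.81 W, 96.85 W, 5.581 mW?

99.81 W = 99.81 W
96.85 W = 96.85 W
5.581 mW = 0.005581 W

5.581 mW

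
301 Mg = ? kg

mega = 1e6, kilo = 1e3; factor is 1e3.
301 × 1e3 = 301000

301000 kg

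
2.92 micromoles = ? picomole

2920000 picomoles

micro = 10⁻⁶, pico = 10⁻¹²; factor is 10⁶.
2.92 × 10⁶ = 2920000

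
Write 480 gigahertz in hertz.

480000000000 hertz

giga = 10^9, (no prefix) = 10^0; factor is 10^9.
480 × 10^9 = 480000000000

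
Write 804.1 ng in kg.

0.0000000008041 kg

nano = 1e-9, kilo = 1e3; factor is 1e-12.
804.1 × 1e-12 = 0.0000000008041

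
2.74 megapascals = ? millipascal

mega = 10⁶, milli = 10⁻³; factor is 10⁹.
2.74 × 10⁹ = 2740000000

2740000000 millipascals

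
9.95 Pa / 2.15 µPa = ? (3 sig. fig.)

(9.95) / (2.15 × 10⁻⁶) = 4.628 × 10⁶

4630000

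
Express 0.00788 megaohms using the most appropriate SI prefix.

7.88 kiloohms

= 7.88 × 10^3 ohms; 10^3 is kilo.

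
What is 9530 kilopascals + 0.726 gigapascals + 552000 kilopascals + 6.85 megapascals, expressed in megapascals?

1294.38 megapascals

In megapascals:
  9530 kilopascals = 9530 × 10⁻³ megapascals = 9.53
  0.726 gigapascals = 0.726 × 10³ megapascals = 726
  552000 kilopascals = 552000 × 10⁻³ megapascals = 552
  6.85 megapascals → 6.85
Sum: 9.53 + 726 + 552 + 6.85 = 1294.38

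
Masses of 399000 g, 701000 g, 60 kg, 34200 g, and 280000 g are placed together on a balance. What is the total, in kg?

In kg:
  399000 g = 399000 × 10⁻³ kg = 399
  701000 g = 701000 × 10⁻³ kg = 701
  60 kg → 60
  34200 g = 34200 × 10⁻³ kg = 34.2
  280000 g = 280000 × 10⁻³ kg = 280
Sum: 399 + 701 + 60 + 34.2 + 280 = 1474.2

1474.2 kg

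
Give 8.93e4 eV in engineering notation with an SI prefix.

= 89.3e3 eV; 1e3 is kilo.

89.3 keV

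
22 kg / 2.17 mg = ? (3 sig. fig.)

10100000

(22 × 10³) / (2.17 × 10⁻³) = 10.14 × 10⁶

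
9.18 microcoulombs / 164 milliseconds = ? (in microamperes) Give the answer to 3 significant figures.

(9.18e-6) / (164e-3) = 0.055976e-3 A

56.0 microamperes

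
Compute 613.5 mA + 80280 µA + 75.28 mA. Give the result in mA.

769.06 mA

In mA:
  613.5 mA → 613.5
  80280 µA = 80280e-3 mA = 80.28
  75.28 mA → 75.28
Sum: 613.5 + 80.28 + 75.28 = 769.06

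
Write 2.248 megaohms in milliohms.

mega = 10⁶, milli = 10⁻³; factor is 10⁹.
2.248 × 10⁹ = 2248000000

2248000000 milliohms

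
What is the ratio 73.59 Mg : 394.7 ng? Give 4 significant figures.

186400000000000

(73.59 × 10⁶) / (394.7 × 10⁻⁹) = 0.18645 × 10¹⁵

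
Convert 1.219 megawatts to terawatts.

mega = 10⁶, tera = 10¹²; factor is 10⁻⁶.
1.219 × 10⁻⁶ = 0.000001219

0.000001219 terawatts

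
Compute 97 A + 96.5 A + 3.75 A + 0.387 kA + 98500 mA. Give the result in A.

In A:
  97 A → 97
  96.5 A → 96.5
  3.75 A → 3.75
  0.387 kA = 0.387 × 10^3 A = 387
  98500 mA = 98500 × 10^-3 A = 98.5
Sum: 97 + 96.5 + 3.75 + 387 + 98.5 = 682.75

682.75 A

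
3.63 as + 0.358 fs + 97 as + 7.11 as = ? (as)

465.74 as

In as:
  3.63 as → 3.63
  0.358 fs = 0.358e3 as = 358
  97 as → 97
  7.11 as → 7.11
Sum: 3.63 + 358 + 97 + 7.11 = 465.74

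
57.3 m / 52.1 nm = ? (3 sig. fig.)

(57.3) / (52.1e-9) = 1.1e9

1100000000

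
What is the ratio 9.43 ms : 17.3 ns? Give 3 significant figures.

545000

(9.43 × 10^-3) / (17.3 × 10^-9) = 0.5451 × 10^6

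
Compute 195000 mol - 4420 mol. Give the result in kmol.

In kmol:
  195000 mol = 195000 × 10^-3 kmol = 195
  4420 mol = 4420 × 10^-3 kmol = 4.42
Difference: 195 - 4.42 = 190.58

190.58 kmol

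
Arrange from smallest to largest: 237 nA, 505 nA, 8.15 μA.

237 nA < 505 nA < 8.15 μA

237 nA = 0.000000237 A
505 nA = 0.000000505 A
8.15 μA = 0.00000815 A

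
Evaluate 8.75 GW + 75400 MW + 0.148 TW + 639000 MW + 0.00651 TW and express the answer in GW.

In GW:
  8.75 GW → 8.75
  75400 MW = 75400 × 10^-3 GW = 75.4
  0.148 TW = 0.148 × 10^3 GW = 148
  639000 MW = 639000 × 10^-3 GW = 639
  0.00651 TW = 0.00651 × 10^3 GW = 6.51
Sum: 8.75 + 75.4 + 148 + 639 + 6.51 = 877.66

877.66 GW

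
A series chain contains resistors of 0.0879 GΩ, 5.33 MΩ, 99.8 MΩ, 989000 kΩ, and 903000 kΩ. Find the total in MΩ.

In MΩ:
  0.0879 GΩ = 0.0879e3 MΩ = 87.9
  5.33 MΩ → 5.33
  99.8 MΩ → 99.8
  989000 kΩ = 989000e-3 MΩ = 989
  903000 kΩ = 903000e-3 MΩ = 903
Sum: 87.9 + 5.33 + 99.8 + 989 + 903 = 2085.03

2085.03 MΩ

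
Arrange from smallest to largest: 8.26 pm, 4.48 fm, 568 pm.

8.26 pm = 0.00000000000826 m
4.48 fm = 0.00000000000000448 m
568 pm = 0.000000000568 m

4.48 fm < 8.26 pm < 568 pm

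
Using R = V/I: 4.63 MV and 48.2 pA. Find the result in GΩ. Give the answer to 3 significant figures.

96100000 GΩ

(4.63e6) / (48.2e-12) = 0.096058e18 Ω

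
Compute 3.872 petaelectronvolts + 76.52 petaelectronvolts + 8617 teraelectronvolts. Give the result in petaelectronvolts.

89.009 petaelectronvolts

In petaelectronvolts:
  3.872 petaelectronvolts → 3.872
  76.52 petaelectronvolts → 76.52
  8617 teraelectronvolts = 8617e-3 petaelectronvolts = 8.617
Sum: 3.872 + 76.52 + 8.617 = 89.009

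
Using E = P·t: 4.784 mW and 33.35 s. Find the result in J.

4.784 × 10^-3 × 33.35 = 159.5464 × 10^-3 J

0.1595464 J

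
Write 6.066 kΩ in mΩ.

6066000 mΩ

kilo = 1e3, milli = 1e-3; factor is 1e6.
6.066 × 1e6 = 6066000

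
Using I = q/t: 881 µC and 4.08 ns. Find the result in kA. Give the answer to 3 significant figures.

(881 × 10^-6) / (4.08 × 10^-9) = 215.93 × 10^3 A

216 kA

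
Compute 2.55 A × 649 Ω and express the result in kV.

1.65495 kV

2.55 × 649 = 1654.95 V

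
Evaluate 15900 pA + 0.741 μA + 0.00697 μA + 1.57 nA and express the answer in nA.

765.44 nA

In nA:
  15900 pA = 15900 × 10⁻³ nA = 15.9
  0.741 μA = 0.741 × 10³ nA = 741
  0.00697 μA = 0.00697 × 10³ nA = 6.97
  1.57 nA → 1.57
Sum: 15.9 + 741 + 6.97 + 1.57 = 765.44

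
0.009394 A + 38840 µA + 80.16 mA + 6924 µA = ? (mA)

135.318 mA

In mA:
  0.009394 A = 0.009394e3 mA = 9.394
  38840 µA = 38840e-3 mA = 38.84
  80.16 mA → 80.16
  6924 µA = 6924e-3 mA = 6.924
Sum: 9.394 + 38.84 + 80.16 + 6.924 = 135.318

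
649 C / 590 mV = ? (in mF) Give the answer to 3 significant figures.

1100000 mF

(649) / (590e-3) = 1.1e3 F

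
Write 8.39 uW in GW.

0.00000000000000839 GW

micro = 10^-6, giga = 10^9; factor is 10^-15.
8.39 × 10^-15 = 0.00000000000000839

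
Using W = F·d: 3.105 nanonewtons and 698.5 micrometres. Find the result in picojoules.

2.1688425 picojoules

3.105 × 10⁻⁹ × 698.5 × 10⁻⁶ = 2168.8425 × 10⁻¹⁵ J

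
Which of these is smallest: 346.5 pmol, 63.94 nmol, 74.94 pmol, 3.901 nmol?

74.94 pmol

346.5 pmol = 0.0000000003465 mol
63.94 nmol = 0.00000006394 mol
74.94 pmol = 0.00000000007494 mol
3.901 nmol = 0.000000003901 mol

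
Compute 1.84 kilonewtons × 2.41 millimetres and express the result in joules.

1.84 × 10³ × 2.41 × 10⁻³ = 4.4344 J

4.4344 joules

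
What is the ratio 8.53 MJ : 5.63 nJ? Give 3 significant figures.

(8.53e6) / (5.63e-9) = 1.515e15

1520000000000000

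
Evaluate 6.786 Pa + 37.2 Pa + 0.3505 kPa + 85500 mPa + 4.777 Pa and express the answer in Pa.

484.763 Pa

In Pa:
  6.786 Pa → 6.786
  37.2 Pa → 37.2
  0.3505 kPa = 0.3505e3 Pa = 350.5
  85500 mPa = 85500e-3 Pa = 85.5
  4.777 Pa → 4.777
Sum: 6.786 + 37.2 + 350.5 + 85.5 + 4.777 = 484.763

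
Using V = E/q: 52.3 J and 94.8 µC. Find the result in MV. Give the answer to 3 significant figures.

0.552 MV

(52.3) / (94.8e-6) = 0.55169e6 V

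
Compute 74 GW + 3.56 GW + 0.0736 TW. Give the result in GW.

151.16 GW

In GW:
  74 GW → 74
  3.56 GW → 3.56
  0.0736 TW = 0.0736e3 GW = 73.6
Sum: 74 + 3.56 + 73.6 = 151.16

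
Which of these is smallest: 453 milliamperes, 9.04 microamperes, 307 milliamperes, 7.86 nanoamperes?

7.86 nanoamperes

453 milliamperes = 0.453 amperes
9.04 microamperes = 0.00000904 amperes
307 milliamperes = 0.307 amperes
7.86 nanoamperes = 0.00000000786 amperes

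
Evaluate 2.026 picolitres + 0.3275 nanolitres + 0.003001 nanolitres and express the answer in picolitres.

In picolitres:
  2.026 picolitres → 2.026
  0.3275 nanolitres = 0.3275 × 10³ picolitres = 327.5
  0.003001 nanolitres = 0.003001 × 10³ picolitres = 3.001
Sum: 2.026 + 327.5 + 3.001 = 332.527

332.527 picolitres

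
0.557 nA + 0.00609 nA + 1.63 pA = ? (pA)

In pA:
  0.557 nA = 0.557 × 10³ pA = 557
  0.00609 nA = 0.00609 × 10³ pA = 6.09
  1.63 pA → 1.63
Sum: 557 + 6.09 + 1.63 = 564.72

564.72 pA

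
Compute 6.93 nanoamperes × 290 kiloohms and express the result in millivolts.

6.93 × 10⁻⁹ × 290 × 10³ = 2009.7 × 10⁻⁶ V

2.0097 millivolts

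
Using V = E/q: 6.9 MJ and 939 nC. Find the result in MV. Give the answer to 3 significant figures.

(6.9 × 10⁶) / (939 × 10⁻⁹) = 0.0073482 × 10¹⁵ V

7350000 MV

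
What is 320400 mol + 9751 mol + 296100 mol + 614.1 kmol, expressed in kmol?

1240.351 kmol

In kmol:
  320400 mol = 320400 × 10^-3 kmol = 320.4
  9751 mol = 9751 × 10^-3 kmol = 9.751
  296100 mol = 296100 × 10^-3 kmol = 296.1
  614.1 kmol → 614.1
Sum: 320.4 + 9.751 + 296.1 + 614.1 = 1240.351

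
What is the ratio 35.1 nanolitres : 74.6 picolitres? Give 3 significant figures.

471

(35.1e-9) / (74.6e-12) = 0.4705e3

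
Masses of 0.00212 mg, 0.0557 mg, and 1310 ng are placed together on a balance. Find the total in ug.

59.13 ug

In ug:
  0.00212 mg = 0.00212e3 ug = 2.12
  0.0557 mg = 0.0557e3 ug = 55.7
  1310 ng = 1310e-3 ug = 1.31
Sum: 2.12 + 55.7 + 1.31 = 59.13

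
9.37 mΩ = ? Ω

milli = 10⁻³, (no prefix) = 10⁰; factor is 10⁻³.
9.37 × 10⁻³ = 0.00937

0.00937 Ω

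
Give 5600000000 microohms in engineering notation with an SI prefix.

= 5.6e3 ohms; 1e3 is kilo.

5.6 kiloohms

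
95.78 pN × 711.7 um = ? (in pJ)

95.78e-12 × 711.7e-6 = 68166.626e-18 J

0.068166626 pJ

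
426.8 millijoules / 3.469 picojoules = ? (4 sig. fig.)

(426.8 × 10^-3) / (3.469 × 10^-12) = 123.03 × 10^9

123000000000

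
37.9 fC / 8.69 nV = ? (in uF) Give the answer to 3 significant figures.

4.36 uF

(37.9 × 10⁻¹⁵) / (8.69 × 10⁻⁹) = 4.3613 × 10⁻⁶ F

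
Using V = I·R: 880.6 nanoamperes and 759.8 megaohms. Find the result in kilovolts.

0.66907988 kilovolts

880.6e-9 × 759.8e6 = 669079.88e-3 V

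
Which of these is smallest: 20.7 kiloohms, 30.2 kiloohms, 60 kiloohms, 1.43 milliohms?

20.7 kiloohms = 20700 ohms
30.2 kiloohms = 30200 ohms
60 kiloohms = 60000 ohms
1.43 milliohms = 0.00143 ohms

1.43 milliohms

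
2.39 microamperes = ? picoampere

2390000 picoamperes

micro = 10^-6, pico = 10^-12; factor is 10^6.
2.39 × 10^6 = 2390000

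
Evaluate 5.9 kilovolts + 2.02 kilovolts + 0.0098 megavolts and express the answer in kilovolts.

17.72 kilovolts

In kilovolts:
  5.9 kilovolts → 5.9
  2.02 kilovolts → 2.02
  0.0098 megavolts = 0.0098 × 10^3 kilovolts = 9.8
Sum: 5.9 + 2.02 + 9.8 = 17.72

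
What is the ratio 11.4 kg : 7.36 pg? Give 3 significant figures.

(11.4 × 10^3) / (7.36 × 10^-12) = 1.549 × 10^15

1550000000000000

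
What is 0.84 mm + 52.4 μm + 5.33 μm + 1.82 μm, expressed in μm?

In μm:
  0.84 mm = 0.84 × 10³ μm = 840
  52.4 μm → 52.4
  5.33 μm → 5.33
  1.82 μm → 1.82
Sum: 840 + 52.4 + 5.33 + 1.82 = 899.55

899.55 μm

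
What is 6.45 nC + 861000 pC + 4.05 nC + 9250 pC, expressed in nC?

880.75 nC

In nC:
  6.45 nC → 6.45
  861000 pC = 861000e-3 nC = 861
  4.05 nC → 4.05
  9250 pC = 9250e-3 nC = 9.25
Sum: 6.45 + 861 + 4.05 + 9.25 = 880.75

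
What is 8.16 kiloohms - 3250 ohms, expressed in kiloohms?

In kiloohms:
  8.16 kiloohms → 8.16
  3250 ohms = 3250 × 10^-3 kiloohms = 3.25
Difference: 8.16 - 3.25 = 4.91

4.91 kiloohms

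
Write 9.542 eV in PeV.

(no prefix) = 1e0, peta = 1e15; factor is 1e-15.
9.542 × 1e-15 = 0.000000000000009542

0.000000000000009542 PeV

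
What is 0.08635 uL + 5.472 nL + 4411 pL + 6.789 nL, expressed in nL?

103.022 nL

In nL:
  0.08635 uL = 0.08635 × 10^3 nL = 86.35
  5.472 nL → 5.472
  4411 pL = 4411 × 10^-3 nL = 4.411
  6.789 nL → 6.789
Sum: 86.35 + 5.472 + 4.411 + 6.789 = 103.022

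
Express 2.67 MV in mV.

mega = 10⁶, milli = 10⁻³; factor is 10⁹.
2.67 × 10⁹ = 2670000000

2670000000 mV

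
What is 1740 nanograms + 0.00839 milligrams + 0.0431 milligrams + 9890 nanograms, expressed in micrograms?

63.12 micrograms

In micrograms:
  1740 nanograms = 1740 × 10^-3 micrograms = 1.74
  0.00839 milligrams = 0.00839 × 10^3 micrograms = 8.39
  0.0431 milligrams = 0.0431 × 10^3 micrograms = 43.1
  9890 nanograms = 9890 × 10^-3 micrograms = 9.89
Sum: 1.74 + 8.39 + 43.1 + 9.89 = 63.12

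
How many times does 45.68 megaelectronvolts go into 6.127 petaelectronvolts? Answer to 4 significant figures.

(6.127 × 10^15) / (45.68 × 10^6) = 0.13413 × 10^9

134100000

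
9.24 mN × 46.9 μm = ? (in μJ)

9.24e-3 × 46.9e-6 = 433.356e-9 J

0.433356 μJ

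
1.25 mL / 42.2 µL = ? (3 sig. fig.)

(1.25 × 10^-3) / (42.2 × 10^-6) = 0.02962 × 10^3

29.6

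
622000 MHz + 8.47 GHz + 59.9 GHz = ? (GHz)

In GHz:
  622000 MHz = 622000e-3 GHz = 622
  8.47 GHz → 8.47
  59.9 GHz → 59.9
Sum: 622 + 8.47 + 59.9 = 690.37

690.37 GHz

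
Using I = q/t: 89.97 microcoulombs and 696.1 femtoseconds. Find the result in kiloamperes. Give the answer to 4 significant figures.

(89.97 × 10^-6) / (696.1 × 10^-15) = 0.129249 × 10^9 A

129200 kiloamperes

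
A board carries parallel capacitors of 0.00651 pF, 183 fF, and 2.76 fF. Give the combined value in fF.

In fF:
  0.00651 pF = 0.00651 × 10³ fF = 6.51
  183 fF → 183
  2.76 fF → 2.76
Sum: 6.51 + 183 + 2.76 = 192.27

192.27 fF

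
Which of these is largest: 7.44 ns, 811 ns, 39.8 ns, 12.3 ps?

7.44 ns = 0.00000000744 s
811 ns = 0.000000811 s
39.8 ns = 0.0000000398 s
12.3 ps = 0.0000000000123 s

811 ns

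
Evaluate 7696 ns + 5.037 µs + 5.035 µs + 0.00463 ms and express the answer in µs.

In µs:
  7696 ns = 7696e-3 µs = 7.696
  5.037 µs → 5.037
  5.035 µs → 5.035
  0.00463 ms = 0.00463e3 µs = 4.63
Sum: 7.696 + 5.037 + 5.035 + 4.63 = 22.398

22.398 µs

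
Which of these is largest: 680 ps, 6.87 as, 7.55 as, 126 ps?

680 ps = 0.00000000068 s
6.87 as = 0.00000000000000000687 s
7.55 as = 0.00000000000000000755 s
126 ps = 0.000000000126 s

680 ps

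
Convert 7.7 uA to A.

0.0000077 A

micro = 1e-6, (no prefix) = 1e0; factor is 1e-6.
7.7 × 1e-6 = 0.0000077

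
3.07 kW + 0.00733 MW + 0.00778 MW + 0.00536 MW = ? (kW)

23.54 kW

In kW:
  3.07 kW → 3.07
  0.00733 MW = 0.00733 × 10^3 kW = 7.33
  0.00778 MW = 0.00778 × 10^3 kW = 7.78
  0.00536 MW = 0.00536 × 10^3 kW = 5.36
Sum: 3.07 + 7.33 + 7.78 + 5.36 = 23.54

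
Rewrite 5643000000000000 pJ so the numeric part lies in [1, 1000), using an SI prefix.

= 5.643 × 10³ J; 10³ is kilo.

5.643 kJ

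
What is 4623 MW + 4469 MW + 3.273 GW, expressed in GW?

12.365 GW

In GW:
  4623 MW = 4623 × 10⁻³ GW = 4.623
  4469 MW = 4469 × 10⁻³ GW = 4.469
  3.273 GW → 3.273
Sum: 4.623 + 4.469 + 3.273 = 12.365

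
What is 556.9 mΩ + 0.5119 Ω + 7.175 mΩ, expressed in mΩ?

In mΩ:
  556.9 mΩ → 556.9
  0.5119 Ω = 0.5119e3 mΩ = 511.9
  7.175 mΩ → 7.175
Sum: 556.9 + 511.9 + 7.175 = 1075.975

1075.975 mΩ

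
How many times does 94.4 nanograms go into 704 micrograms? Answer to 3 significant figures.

(704 × 10⁻⁶) / (94.4 × 10⁻⁹) = 7.458 × 10³

7460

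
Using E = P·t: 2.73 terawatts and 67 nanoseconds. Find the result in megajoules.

2.73 × 10¹² × 67 × 10⁻⁹ = 182.91 × 10³ J

0.18291 megajoules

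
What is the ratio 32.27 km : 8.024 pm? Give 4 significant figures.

(32.27 × 10^3) / (8.024 × 10^-12) = 4.0217 × 10^15

4022000000000000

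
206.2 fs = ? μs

femto = 1e-15, micro = 1e-6; factor is 1e-9.
206.2 × 1e-9 = 0.0000002062

0.0000002062 μs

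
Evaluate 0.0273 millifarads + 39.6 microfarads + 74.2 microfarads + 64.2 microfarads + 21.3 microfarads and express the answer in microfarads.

In microfarads:
  0.0273 millifarads = 0.0273e3 microfarads = 27.3
  39.6 microfarads → 39.6
  74.2 microfarads → 74.2
  64.2 microfarads → 64.2
  21.3 microfarads → 21.3
Sum: 27.3 + 39.6 + 74.2 + 64.2 + 21.3 = 226.6

226.6 microfarads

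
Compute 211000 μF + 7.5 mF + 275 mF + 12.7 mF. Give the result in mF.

In mF:
  211000 μF = 211000 × 10^-3 mF = 211
  7.5 mF → 7.5
  275 mF → 275
  12.7 mF → 12.7
Sum: 211 + 7.5 + 275 + 12.7 = 506.2

506.2 mF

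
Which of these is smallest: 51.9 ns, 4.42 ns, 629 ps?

51.9 ns = 0.0000000519 s
4.42 ns = 0.00000000442 s
629 ps = 0.000000000629 s

629 ps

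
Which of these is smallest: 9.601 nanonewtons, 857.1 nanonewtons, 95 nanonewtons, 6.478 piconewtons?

6.478 piconewtons

9.601 nanonewtons = 0.000000009601 newtons
857.1 nanonewtons = 0.0000008571 newtons
95 nanonewtons = 0.000000095 newtons
6.478 piconewtons = 0.000000000006478 newtons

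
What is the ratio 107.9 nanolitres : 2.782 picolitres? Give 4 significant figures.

(107.9 × 10^-9) / (2.782 × 10^-12) = 38.785 × 10^3

38790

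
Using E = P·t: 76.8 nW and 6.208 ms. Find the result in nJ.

0.4767744 nJ

76.8 × 10⁻⁹ × 6.208 × 10⁻³ = 476.7744 × 10⁻¹² J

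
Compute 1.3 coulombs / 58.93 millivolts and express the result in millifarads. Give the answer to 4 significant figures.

22060 millifarads

(1.3) / (58.93e-3) = 0.0220601e3 F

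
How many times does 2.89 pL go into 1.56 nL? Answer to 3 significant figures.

(1.56 × 10^-9) / (2.89 × 10^-12) = 0.5398 × 10^3

540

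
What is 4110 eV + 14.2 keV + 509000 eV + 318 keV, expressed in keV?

In keV:
  4110 eV = 4110 × 10⁻³ keV = 4.11
  14.2 keV → 14.2
  509000 eV = 509000 × 10⁻³ keV = 509
  318 keV → 318
Sum: 4.11 + 14.2 + 509 + 318 = 845.31

845.31 keV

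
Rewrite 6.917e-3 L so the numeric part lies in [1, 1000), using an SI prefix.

= 6.917e-3 L; 1e-3 is milli.

6.917 mL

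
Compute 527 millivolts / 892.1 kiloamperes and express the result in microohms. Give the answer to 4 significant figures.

0.5907 microohms

(527 × 10^-3) / (892.1 × 10^3) = 0.590741 × 10^-6 Ω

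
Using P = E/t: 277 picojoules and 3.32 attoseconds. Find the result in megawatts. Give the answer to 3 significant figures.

83.4 megawatts

(277e-12) / (3.32e-18) = 83.434e6 W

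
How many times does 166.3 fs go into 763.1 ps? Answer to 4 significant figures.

(763.1 × 10^-12) / (166.3 × 10^-15) = 4.5887 × 10^3

4589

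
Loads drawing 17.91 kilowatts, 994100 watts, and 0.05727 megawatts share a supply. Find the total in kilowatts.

In kilowatts:
  17.91 kilowatts → 17.91
  994100 watts = 994100e-3 kilowatts = 994.1
  0.05727 megawatts = 0.05727e3 kilowatts = 57.27
Sum: 17.91 + 994.1 + 57.27 = 1069.28

1069.28 kilowatts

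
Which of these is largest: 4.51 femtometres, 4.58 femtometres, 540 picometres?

4.51 femtometres = 0.00000000000000451 metres
4.58 femtometres = 0.00000000000000458 metres
540 picometres = 0.00000000054 metres

540 picometres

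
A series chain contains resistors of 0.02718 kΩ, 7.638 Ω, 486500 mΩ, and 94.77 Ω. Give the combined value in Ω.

616.088 Ω

In Ω:
  0.02718 kΩ = 0.02718e3 Ω = 27.18
  7.638 Ω → 7.638
  486500 mΩ = 486500e-3 Ω = 486.5
  94.77 Ω → 94.77
Sum: 27.18 + 7.638 + 486.5 + 94.77 = 616.088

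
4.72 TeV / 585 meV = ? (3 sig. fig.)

8070000000000

(4.72e12) / (585e-3) = 0.008068e15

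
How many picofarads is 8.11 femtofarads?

0.00811 picofarads

femto = 10⁻¹⁵, pico = 10⁻¹²; factor is 10⁻³.
8.11 × 10⁻³ = 0.00811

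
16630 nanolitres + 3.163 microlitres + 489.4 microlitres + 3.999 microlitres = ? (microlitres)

513.192 microlitres

In microlitres:
  16630 nanolitres = 16630e-3 microlitres = 16.63
  3.163 microlitres → 3.163
  489.4 microlitres → 489.4
  3.999 microlitres → 3.999
Sum: 16.63 + 3.163 + 489.4 + 3.999 = 513.192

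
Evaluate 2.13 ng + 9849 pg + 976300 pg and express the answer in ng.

In ng:
  2.13 ng → 2.13
  9849 pg = 9849 × 10⁻³ ng = 9.849
  976300 pg = 976300 × 10⁻³ ng = 976.3
Sum: 2.13 + 9.849 + 976.3 = 988.279

988.279 ng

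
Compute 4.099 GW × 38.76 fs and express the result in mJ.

4.099e9 × 38.76e-15 = 158.87724e-6 J

0.15887724 mJ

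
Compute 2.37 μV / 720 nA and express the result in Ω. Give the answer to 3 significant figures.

3.29 Ω

(2.37 × 10⁻⁶) / (720 × 10⁻⁹) = 0.0032917 × 10³ Ω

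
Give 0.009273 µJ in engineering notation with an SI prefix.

9.273 nJ

= 9.273e-9 J; 1e-9 is nano.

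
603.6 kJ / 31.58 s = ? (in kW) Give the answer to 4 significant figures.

(603.6 × 10^3) / (31.58) = 19.1134 × 10^3 W

19.11 kW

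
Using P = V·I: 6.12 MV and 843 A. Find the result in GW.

5.15916 GW

6.12e6 × 843 = 5159.16e6 W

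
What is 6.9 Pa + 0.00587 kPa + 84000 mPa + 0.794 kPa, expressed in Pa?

890.77 Pa

In Pa:
  6.9 Pa → 6.9
  0.00587 kPa = 0.00587e3 Pa = 5.87
  84000 mPa = 84000e-3 Pa = 84
  0.794 kPa = 0.794e3 Pa = 794
Sum: 6.9 + 5.87 + 84 + 794 = 890.77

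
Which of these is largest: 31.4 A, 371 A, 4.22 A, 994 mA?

371 A

31.4 A = 31.4 A
371 A = 371 A
4.22 A = 4.22 A
994 mA = 0.994 A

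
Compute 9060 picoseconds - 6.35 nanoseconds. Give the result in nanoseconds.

In nanoseconds:
  9060 picoseconds = 9060 × 10⁻³ nanoseconds = 9.06
  6.35 nanoseconds → 6.35
Difference: 9.06 - 6.35 = 2.71

2.71 nanoseconds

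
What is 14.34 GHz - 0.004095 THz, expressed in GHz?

In GHz:
  14.34 GHz → 14.34
  0.004095 THz = 0.004095 × 10^3 GHz = 4.095
Difference: 14.34 - 4.095 = 10.245

10.245 GHz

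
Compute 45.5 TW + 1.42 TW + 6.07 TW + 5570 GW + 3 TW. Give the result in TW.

61.56 TW

In TW:
  45.5 TW → 45.5
  1.42 TW → 1.42
  6.07 TW → 6.07
  5570 GW = 5570 × 10^-3 TW = 5.57
  3 TW → 3
Sum: 45.5 + 1.42 + 6.07 + 5.57 + 3 = 61.56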